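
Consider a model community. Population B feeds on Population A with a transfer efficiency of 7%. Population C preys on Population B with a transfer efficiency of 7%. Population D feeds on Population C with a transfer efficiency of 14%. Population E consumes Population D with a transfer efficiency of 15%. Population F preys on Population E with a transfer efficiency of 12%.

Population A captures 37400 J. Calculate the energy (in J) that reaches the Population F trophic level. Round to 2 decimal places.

Population B: 37400 × 0.07 = 2618 J
Population C: 2618 × 0.07 = 183.26 J
Population D: 183.26 × 0.14 = 25.6564 J
Population E: 25.6564 × 0.15 = 3.84846 J
Population F: 3.84846 × 0.12 = 0.4618152 J

0.46 J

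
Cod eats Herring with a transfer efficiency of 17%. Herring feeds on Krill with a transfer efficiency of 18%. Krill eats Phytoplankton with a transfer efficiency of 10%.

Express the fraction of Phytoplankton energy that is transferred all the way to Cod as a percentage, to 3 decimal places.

Product of link efficiencies: 0.1 × 0.18 × 0.17 = 0.00306
As a percentage: 0.00306 × 100 = 0.306%

0.306%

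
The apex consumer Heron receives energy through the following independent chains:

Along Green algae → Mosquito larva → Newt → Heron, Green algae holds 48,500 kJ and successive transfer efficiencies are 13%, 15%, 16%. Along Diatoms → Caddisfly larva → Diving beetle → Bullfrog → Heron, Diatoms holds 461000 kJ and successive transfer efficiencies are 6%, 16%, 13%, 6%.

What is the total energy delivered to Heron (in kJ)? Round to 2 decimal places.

Via Green algae: 48500 × 0.13 × 0.15 × 0.16 = 151.32 kJ
Via Diatoms: 461000 × 0.06 × 0.16 × 0.13 × 0.06 = 34.51968 kJ
Total at Heron: 151.32 + 34.51968 = 185.83968 kJ

185.84 kJ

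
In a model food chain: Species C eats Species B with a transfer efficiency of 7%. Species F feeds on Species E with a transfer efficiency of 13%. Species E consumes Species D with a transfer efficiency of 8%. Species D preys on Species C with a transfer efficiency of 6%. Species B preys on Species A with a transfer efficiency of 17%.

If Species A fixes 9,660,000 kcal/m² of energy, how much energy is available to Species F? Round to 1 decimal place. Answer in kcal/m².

71.7 kcal/m²

Species B: 9660000 × 0.17 = 1642200 kcal/m²
Species C: 1642200 × 0.07 = 114954 kcal/m²
Species D: 114954 × 0.06 = 6897.24 kcal/m²
Species E: 6897.24 × 0.08 = 551.7792 kcal/m²
Species F: 551.7792 × 0.13 = 71.731296 kcal/m²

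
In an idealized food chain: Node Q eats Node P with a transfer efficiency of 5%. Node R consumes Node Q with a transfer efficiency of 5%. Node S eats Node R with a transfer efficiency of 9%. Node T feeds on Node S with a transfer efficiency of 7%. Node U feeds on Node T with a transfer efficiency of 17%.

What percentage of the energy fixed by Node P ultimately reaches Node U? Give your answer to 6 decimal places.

Product of link efficiencies: 0.05 × 0.05 × 0.09 × 0.07 × 0.17 = 0.0000026775
As a percentage: 0.0000026775 × 100 = 0.000268%

0.000268%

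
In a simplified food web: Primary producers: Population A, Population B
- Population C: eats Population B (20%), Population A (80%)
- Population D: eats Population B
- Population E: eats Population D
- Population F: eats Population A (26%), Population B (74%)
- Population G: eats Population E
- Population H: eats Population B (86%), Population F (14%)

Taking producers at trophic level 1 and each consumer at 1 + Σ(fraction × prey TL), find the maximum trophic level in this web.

4

Population C: 1 + (0.2×1 + 0.8×1) = 2
Population D: 1 + 1 = 2
Population E: 1 + 2 = 3
Population F: 1 + (0.26×1 + 0.74×1) = 2
Population G: 1 + 3 = 4
Population H: 1 + (0.86×1 + 0.14×2) = 2.14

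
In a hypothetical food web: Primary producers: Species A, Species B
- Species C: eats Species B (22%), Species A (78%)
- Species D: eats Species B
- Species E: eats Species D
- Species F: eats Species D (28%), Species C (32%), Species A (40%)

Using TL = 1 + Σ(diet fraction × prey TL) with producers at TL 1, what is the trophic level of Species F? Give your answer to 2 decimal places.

Species C: 1 + (0.22×1 + 0.78×1) = 2
Species D: 1 + 1 = 2
Species E: 1 + 2 = 3
Species F: 1 + (0.28×2 + 0.32×2 + 0.4×1) = 2.6

2.60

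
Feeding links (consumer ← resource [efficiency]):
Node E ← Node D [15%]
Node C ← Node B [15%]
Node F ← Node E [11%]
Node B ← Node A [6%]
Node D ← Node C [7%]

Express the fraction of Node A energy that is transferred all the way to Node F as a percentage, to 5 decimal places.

0.00104%

Product of link efficiencies: 0.06 × 0.15 × 0.07 × 0.15 × 0.11 = 0.000010395
As a percentage: 0.000010395 × 100 = 0.00104%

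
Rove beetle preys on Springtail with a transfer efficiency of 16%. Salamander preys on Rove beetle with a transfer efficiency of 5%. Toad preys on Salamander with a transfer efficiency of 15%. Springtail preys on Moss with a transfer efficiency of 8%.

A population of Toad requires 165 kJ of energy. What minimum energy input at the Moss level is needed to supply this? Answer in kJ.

Cumulative transfer efficiency: 0.08 × 0.16 × 0.05 × 0.15 = 0.000096
Moss energy = 165 / 0.000096 = 1718750 kJ

1718750 kJ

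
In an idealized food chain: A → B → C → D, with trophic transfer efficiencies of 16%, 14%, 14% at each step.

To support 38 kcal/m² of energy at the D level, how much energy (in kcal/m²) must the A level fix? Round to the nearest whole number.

Cumulative transfer efficiency: 0.16 × 0.14 × 0.14 = 0.003136
A energy = 38 / 0.003136 = 12117 kcal/m²

12117 kcal/m²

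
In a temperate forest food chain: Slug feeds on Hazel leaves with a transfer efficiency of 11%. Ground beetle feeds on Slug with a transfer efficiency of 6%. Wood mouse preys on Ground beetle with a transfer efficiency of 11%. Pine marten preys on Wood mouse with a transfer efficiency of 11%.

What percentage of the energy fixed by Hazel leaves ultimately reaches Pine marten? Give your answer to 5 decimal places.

Product of link efficiencies: 0.11 × 0.06 × 0.11 × 0.11 = 0.00007986
As a percentage: 0.00007986 × 100 = 0.00799%

0.00799%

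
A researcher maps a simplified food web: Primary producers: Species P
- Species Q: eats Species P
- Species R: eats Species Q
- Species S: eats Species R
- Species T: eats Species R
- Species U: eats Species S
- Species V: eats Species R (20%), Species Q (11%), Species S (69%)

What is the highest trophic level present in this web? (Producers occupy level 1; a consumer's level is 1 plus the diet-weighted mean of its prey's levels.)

5

Species Q: 1 + 1 = 2
Species R: 1 + 2 = 3
Species S: 1 + 3 = 4
Species T: 1 + 3 = 4
Species U: 1 + 4 = 5
Species V: 1 + (0.2×3 + 0.11×2 + 0.69×4) = 4.58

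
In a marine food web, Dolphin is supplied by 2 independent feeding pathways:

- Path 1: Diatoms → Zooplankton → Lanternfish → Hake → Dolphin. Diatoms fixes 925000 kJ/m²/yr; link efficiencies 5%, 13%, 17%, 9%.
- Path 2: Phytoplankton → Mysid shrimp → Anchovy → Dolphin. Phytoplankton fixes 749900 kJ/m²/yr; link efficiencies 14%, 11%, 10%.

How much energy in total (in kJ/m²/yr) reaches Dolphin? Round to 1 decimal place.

1246.8 kJ/m²/yr

Path 1: 925000 × 0.05 × 0.13 × 0.17 × 0.09 = 91.99125 kJ/m²/yr
Path 2: 749900 × 0.14 × 0.11 × 0.1 = 1154.846 kJ/m²/yr
Total at Dolphin: 91.99125 + 1154.846 = 1246.83725 kJ/m²/yr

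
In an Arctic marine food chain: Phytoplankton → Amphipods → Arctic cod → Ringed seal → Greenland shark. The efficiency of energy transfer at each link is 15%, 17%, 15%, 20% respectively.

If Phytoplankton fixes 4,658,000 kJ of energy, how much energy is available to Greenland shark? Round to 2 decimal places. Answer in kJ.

3563.37 kJ

Amphipods: 4658000 × 0.15 = 698700 kJ
Arctic cod: 698700 × 0.17 = 118779 kJ
Ringed seal: 118779 × 0.15 = 17816.85 kJ
Greenland shark: 17816.85 × 0.2 = 3563.37 kJ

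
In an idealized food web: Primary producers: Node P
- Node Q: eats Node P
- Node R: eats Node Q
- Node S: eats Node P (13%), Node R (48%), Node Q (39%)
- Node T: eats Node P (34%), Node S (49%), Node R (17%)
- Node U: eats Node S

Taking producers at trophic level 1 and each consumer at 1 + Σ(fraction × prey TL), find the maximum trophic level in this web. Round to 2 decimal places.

4.35

Node Q: 1 + 1 = 2
Node R: 1 + 2 = 3
Node S: 1 + (0.13×1 + 0.48×3 + 0.39×2) = 3.35
Node T: 1 + (0.34×1 + 0.49×3.35 + 0.17×3) = 3.4915
Node U: 1 + 3.35 = 4.35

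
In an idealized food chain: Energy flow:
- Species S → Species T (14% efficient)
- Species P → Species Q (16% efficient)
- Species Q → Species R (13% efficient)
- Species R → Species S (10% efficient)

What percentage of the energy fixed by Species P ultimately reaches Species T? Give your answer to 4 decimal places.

Product of link efficiencies: 0.16 × 0.13 × 0.1 × 0.14 = 0.0002912
As a percentage: 0.0002912 × 100 = 0.0291%

0.0291%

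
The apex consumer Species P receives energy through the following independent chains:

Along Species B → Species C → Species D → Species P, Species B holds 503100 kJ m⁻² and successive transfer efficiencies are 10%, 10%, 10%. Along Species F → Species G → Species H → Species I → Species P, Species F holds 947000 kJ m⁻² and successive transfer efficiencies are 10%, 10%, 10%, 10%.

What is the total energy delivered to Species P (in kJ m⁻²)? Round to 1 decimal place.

597.8 kJ m⁻²

Via Species B: 503100 × 0.1 × 0.1 × 0.1 = 503.1 kJ m⁻²
Via Species F: 947000 × 0.1 × 0.1 × 0.1 × 0.1 = 94.7 kJ m⁻²
Total at Species P: 503.1 + 94.7 = 597.8 kJ m⁻²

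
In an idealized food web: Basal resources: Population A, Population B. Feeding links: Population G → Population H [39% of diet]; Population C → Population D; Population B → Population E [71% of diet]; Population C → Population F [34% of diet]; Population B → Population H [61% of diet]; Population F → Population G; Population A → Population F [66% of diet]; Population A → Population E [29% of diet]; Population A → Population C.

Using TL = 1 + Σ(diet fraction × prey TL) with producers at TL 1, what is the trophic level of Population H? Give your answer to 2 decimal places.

2.91

Population C: 1 + 1 = 2
Population D: 1 + 2 = 3
Population E: 1 + (0.71×1 + 0.29×1) = 2
Population F: 1 + (0.34×2 + 0.66×1) = 2.34
Population G: 1 + 2.34 = 3.34
Population H: 1 + (0.61×1 + 0.39×3.34) = 2.9126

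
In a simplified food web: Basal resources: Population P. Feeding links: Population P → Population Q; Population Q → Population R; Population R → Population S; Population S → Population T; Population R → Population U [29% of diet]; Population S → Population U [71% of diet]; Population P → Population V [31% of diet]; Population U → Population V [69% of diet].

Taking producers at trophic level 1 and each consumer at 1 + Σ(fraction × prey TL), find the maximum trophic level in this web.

Population Q: 1 + 1 = 2
Population R: 1 + 2 = 3
Population S: 1 + 3 = 4
Population T: 1 + 4 = 5
Population U: 1 + (0.29×3 + 0.71×4) = 4.71
Population V: 1 + (0.31×1 + 0.69×4.71) = 4.5599

5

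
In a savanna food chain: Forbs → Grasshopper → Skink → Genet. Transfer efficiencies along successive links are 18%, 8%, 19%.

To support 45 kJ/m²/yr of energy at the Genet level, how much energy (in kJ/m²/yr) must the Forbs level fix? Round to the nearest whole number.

16447 kJ/m²/yr

Cumulative transfer efficiency: 0.18 × 0.08 × 0.19 = 0.002736
Forbs energy = 45 / 0.002736 = 16447 kJ/m²/yr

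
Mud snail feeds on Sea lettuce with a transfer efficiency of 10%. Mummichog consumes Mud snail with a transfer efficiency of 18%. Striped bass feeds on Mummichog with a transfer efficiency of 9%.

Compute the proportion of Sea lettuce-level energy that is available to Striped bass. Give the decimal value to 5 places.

0.00162

Product of link efficiencies: 0.1 × 0.18 × 0.09 = 0.00162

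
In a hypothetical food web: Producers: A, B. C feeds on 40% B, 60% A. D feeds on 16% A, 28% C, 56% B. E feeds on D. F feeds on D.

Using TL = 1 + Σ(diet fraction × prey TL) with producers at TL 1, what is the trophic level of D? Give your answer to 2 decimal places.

C: 1 + (0.4×1 + 0.6×1) = 2
D: 1 + (0.16×1 + 0.28×2 + 0.56×1) = 2.28
E: 1 + 2.28 = 3.28
F: 1 + 2.28 = 3.28

2.28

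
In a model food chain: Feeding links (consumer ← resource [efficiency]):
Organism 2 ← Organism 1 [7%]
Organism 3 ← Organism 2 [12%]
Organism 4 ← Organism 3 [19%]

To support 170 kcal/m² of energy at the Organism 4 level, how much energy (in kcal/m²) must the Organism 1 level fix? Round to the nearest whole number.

Cumulative transfer efficiency: 0.07 × 0.12 × 0.19 = 0.001596
Organism 1 energy = 170 / 0.001596 = 106516 kcal/m²

106516 kcal/m²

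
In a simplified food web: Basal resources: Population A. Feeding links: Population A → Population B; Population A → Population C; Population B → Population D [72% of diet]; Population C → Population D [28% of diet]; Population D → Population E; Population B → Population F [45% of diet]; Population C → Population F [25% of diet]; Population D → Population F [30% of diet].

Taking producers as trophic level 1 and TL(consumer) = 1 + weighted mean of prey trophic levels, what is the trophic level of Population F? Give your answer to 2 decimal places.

Population B: 1 + 1 = 2
Population C: 1 + 1 = 2
Population D: 1 + (0.72×2 + 0.28×2) = 3
Population E: 1 + 3 = 4
Population F: 1 + (0.45×2 + 0.25×2 + 0.3×3) = 3.3

3.30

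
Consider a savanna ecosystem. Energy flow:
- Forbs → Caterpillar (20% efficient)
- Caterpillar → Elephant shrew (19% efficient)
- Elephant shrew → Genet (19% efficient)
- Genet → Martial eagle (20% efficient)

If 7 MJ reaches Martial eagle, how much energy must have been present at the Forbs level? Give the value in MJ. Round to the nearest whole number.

Cumulative transfer efficiency: 0.2 × 0.19 × 0.19 × 0.2 = 0.001444
Forbs energy = 7 / 0.001444 = 4848 MJ

4848 MJ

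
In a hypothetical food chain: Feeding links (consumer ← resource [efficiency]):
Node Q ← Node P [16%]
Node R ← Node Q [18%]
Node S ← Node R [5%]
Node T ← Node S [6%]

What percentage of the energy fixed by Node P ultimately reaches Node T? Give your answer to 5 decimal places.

0.00864%

Product of link efficiencies: 0.16 × 0.18 × 0.05 × 0.06 = 0.0000864
As a percentage: 0.0000864 × 100 = 0.00864%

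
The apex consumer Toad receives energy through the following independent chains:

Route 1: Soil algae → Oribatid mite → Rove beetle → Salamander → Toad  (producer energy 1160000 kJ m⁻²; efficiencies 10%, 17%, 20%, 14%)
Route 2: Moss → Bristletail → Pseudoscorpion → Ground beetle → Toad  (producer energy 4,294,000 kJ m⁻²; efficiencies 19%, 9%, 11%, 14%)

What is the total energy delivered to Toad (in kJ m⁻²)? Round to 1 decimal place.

Route 1: 1160000 × 0.1 × 0.17 × 0.2 × 0.14 = 552.16 kJ m⁻²
Route 2: 4294000 × 0.19 × 0.09 × 0.11 × 0.14 = 1130.78196 kJ m⁻²
Total at Toad: 552.16 + 1130.78196 = 1682.94196 kJ m⁻²

1682.9 kJ m⁻²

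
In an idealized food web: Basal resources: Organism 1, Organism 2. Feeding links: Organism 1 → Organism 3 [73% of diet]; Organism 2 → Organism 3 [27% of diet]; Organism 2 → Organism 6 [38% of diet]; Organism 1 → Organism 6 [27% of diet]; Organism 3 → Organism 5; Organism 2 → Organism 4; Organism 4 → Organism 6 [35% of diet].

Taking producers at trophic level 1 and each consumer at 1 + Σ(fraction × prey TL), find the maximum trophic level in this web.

Organism 3: 1 + (0.27×1 + 0.73×1) = 2
Organism 4: 1 + 1 = 2
Organism 5: 1 + 2 = 3
Organism 6: 1 + (0.27×1 + 0.35×2 + 0.38×1) = 2.35

3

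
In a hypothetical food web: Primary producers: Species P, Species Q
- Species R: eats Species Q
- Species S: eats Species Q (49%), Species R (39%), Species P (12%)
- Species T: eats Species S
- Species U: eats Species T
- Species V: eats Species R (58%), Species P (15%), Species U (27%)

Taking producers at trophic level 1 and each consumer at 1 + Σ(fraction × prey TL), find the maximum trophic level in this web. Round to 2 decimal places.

Species R: 1 + 1 = 2
Species S: 1 + (0.49×1 + 0.39×2 + 0.12×1) = 2.39
Species T: 1 + 2.39 = 3.39
Species U: 1 + 3.39 = 4.39
Species V: 1 + (0.58×2 + 0.15×1 + 0.27×4.39) = 3.4953

4.39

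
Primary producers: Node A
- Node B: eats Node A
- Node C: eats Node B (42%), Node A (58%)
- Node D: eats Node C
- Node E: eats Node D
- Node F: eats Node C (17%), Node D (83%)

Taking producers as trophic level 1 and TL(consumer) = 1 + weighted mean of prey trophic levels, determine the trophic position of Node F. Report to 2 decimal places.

Node B: 1 + 1 = 2
Node C: 1 + (0.42×2 + 0.58×1) = 2.42
Node D: 1 + 2.42 = 3.42
Node E: 1 + 3.42 = 4.42
Node F: 1 + (0.17×2.42 + 0.83×3.42) = 4.25

4.25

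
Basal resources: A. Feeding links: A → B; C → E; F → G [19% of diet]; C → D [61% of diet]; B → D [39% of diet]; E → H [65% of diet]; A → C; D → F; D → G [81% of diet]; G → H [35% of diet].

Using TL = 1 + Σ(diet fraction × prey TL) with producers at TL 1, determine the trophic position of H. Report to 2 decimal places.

B: 1 + 1 = 2
C: 1 + 1 = 2
D: 1 + (0.61×2 + 0.39×2) = 3
E: 1 + 2 = 3
F: 1 + 3 = 4
G: 1 + (0.19×4 + 0.81×3) = 4.19
H: 1 + (0.65×3 + 0.35×4.19) = 4.4165

4.42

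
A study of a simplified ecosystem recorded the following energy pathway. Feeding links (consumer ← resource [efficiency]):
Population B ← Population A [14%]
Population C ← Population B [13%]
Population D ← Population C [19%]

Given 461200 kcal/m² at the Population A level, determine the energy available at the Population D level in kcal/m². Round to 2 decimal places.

Population B: 461200 × 0.14 = 64568 kcal/m²
Population C: 64568 × 0.13 = 8393.84 kcal/m²
Population D: 8393.84 × 0.19 = 1594.8296 kcal/m²

1594.83 kcal/m²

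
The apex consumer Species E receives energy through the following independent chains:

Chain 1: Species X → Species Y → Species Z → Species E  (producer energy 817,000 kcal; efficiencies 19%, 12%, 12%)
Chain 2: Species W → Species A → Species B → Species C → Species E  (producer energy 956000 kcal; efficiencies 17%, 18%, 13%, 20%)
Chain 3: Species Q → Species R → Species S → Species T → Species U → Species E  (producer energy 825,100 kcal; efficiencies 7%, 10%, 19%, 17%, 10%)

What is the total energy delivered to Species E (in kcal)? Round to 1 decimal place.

3014.6 kcal

Chain 1: 817000 × 0.19 × 0.12 × 0.12 = 2235.312 kcal
Chain 2: 956000 × 0.17 × 0.18 × 0.13 × 0.2 = 760.5936 kcal
Chain 3: 825100 × 0.07 × 0.1 × 0.19 × 0.17 × 0.1 = 18.655511 kcal
Total at Species E: 2235.312 + 760.5936 + 18.655511 = 3014.561111 kcal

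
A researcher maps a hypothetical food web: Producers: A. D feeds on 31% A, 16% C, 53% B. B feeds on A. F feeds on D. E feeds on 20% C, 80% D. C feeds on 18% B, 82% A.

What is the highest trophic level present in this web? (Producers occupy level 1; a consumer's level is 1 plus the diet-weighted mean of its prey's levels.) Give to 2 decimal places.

B: 1 + 1 = 2
C: 1 + (0.18×2 + 0.82×1) = 2.18
D: 1 + (0.31×1 + 0.16×2.18 + 0.53×2) = 2.7188
E: 1 + (0.2×2.18 + 0.8×2.7188) = 3.61104
F: 1 + 2.7188 = 3.7188

3.72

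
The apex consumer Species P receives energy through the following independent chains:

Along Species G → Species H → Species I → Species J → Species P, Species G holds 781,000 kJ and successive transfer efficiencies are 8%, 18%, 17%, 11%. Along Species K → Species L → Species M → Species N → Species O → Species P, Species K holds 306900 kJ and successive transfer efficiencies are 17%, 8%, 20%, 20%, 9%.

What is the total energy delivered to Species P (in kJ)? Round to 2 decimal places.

Via Species G: 781000 × 0.08 × 0.18 × 0.17 × 0.11 = 210.30768 kJ
Via Species K: 306900 × 0.17 × 0.08 × 0.2 × 0.2 × 0.09 = 15.025824 kJ
Total at Species P: 210.30768 + 15.025824 = 225.333504 kJ

225.33 kJ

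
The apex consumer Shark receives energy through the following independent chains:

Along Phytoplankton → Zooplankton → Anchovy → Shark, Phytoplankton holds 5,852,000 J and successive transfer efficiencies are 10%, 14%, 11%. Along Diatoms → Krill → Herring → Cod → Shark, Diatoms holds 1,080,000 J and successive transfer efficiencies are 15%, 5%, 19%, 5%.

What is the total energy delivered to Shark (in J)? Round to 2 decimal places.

Via Phytoplankton: 5852000 × 0.1 × 0.14 × 0.11 = 9012.08 J
Via Diatoms: 1080000 × 0.15 × 0.05 × 0.19 × 0.05 = 76.95 J
Total at Shark: 9012.08 + 76.95 = 9089.03 J

9089.03 J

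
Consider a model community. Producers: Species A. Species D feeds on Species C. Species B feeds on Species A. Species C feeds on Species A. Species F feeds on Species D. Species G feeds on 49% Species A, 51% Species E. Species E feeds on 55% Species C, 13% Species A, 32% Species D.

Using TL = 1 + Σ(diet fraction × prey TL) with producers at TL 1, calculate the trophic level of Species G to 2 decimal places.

Species B: 1 + 1 = 2
Species C: 1 + 1 = 2
Species D: 1 + 2 = 3
Species E: 1 + (0.55×2 + 0.13×1 + 0.32×3) = 3.19
Species F: 1 + 3 = 4
Species G: 1 + (0.49×1 + 0.51×3.19) = 3.1169

3.12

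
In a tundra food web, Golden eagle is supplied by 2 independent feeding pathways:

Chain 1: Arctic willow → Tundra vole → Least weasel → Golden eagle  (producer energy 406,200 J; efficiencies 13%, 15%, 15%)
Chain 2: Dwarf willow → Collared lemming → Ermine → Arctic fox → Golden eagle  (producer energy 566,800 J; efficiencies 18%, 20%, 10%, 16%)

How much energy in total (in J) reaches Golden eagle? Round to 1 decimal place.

Chain 1: 406200 × 0.13 × 0.15 × 0.15 = 1188.135 J
Chain 2: 566800 × 0.18 × 0.2 × 0.1 × 0.16 = 326.4768 J
Total at Golden eagle: 1188.135 + 326.4768 = 1514.6118 J

1514.6 J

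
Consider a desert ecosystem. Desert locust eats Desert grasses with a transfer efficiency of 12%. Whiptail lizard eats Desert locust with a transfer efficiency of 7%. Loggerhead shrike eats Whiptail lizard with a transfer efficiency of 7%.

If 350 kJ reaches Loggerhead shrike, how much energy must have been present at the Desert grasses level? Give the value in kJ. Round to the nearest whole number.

Cumulative transfer efficiency: 0.12 × 0.07 × 0.07 = 0.000588
Desert grasses energy = 350 / 0.000588 = 595238 kJ

595238 kJ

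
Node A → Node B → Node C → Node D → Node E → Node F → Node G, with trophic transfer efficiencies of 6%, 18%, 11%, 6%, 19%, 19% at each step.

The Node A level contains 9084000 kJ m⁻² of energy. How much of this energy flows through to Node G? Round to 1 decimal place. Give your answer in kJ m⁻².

23.4 kJ m⁻²

Node B: 9084000 × 0.06 = 545040 kJ m⁻²
Node C: 545040 × 0.18 = 98107.2 kJ m⁻²
Node D: 98107.2 × 0.11 = 10791.792 kJ m⁻²
Node E: 10791.792 × 0.06 = 647.50752 kJ m⁻²
Node F: 647.50752 × 0.19 = 123.0264288 kJ m⁻²
Node G: 123.0264288 × 0.19 = 23.375021472 kJ m⁻²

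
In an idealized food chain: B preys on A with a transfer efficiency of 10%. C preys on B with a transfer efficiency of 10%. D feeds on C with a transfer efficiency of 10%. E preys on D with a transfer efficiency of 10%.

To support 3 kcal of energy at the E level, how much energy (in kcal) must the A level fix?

30000 kcal

Cumulative transfer efficiency: 0.1 × 0.1 × 0.1 × 0.1 = 0.0001
A energy = 3 / 0.0001 = 30000 kcal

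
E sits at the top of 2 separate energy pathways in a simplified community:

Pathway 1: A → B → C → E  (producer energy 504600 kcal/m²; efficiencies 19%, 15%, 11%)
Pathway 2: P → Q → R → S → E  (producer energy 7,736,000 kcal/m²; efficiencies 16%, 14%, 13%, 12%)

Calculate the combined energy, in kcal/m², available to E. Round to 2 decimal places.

4285.19 kcal/m²

Pathway 1: 504600 × 0.19 × 0.15 × 0.11 = 1581.921 kcal/m²
Pathway 2: 7736000 × 0.16 × 0.14 × 0.13 × 0.12 = 2703.26784 kcal/m²
Total at E: 1581.921 + 2703.26784 = 4285.18884 kcal/m²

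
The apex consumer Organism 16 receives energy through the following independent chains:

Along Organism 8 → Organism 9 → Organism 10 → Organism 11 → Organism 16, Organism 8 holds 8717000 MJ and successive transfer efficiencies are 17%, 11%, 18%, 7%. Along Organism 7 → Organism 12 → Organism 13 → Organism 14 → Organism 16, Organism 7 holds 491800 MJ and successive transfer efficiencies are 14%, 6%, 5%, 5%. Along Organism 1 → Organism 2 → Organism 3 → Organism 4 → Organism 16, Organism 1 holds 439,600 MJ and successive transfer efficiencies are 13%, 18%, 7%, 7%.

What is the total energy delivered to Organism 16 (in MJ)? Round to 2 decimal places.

Via Organism 8: 8717000 × 0.17 × 0.11 × 0.18 × 0.07 = 2053.89954 MJ
Via Organism 7: 491800 × 0.14 × 0.06 × 0.05 × 0.05 = 10.3278 MJ
Via Organism 1: 439600 × 0.13 × 0.18 × 0.07 × 0.07 = 50.404536 MJ
Total at Organism 16: 2053.89954 + 10.3278 + 50.404536 = 2114.631876 MJ

2114.63 MJ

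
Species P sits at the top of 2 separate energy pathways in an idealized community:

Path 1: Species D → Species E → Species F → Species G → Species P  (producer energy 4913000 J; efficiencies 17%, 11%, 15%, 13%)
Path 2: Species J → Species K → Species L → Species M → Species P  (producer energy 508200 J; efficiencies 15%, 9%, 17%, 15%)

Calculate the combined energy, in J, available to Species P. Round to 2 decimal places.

1966.47 J

Path 1: 4913000 × 0.17 × 0.11 × 0.15 × 0.13 = 1791.52545 J
Path 2: 508200 × 0.15 × 0.09 × 0.17 × 0.15 = 174.94785 J
Total at Species P: 1791.52545 + 174.94785 = 1966.4733 J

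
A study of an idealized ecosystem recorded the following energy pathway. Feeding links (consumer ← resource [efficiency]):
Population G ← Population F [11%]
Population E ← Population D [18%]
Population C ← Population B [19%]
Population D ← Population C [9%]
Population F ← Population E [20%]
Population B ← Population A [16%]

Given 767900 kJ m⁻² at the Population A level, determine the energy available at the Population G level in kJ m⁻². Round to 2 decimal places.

Population B: 767900 × 0.16 = 122864 kJ m⁻²
Population C: 122864 × 0.19 = 23344.16 kJ m⁻²
Population D: 23344.16 × 0.09 = 2100.9744 kJ m⁻²
Population E: 2100.9744 × 0.18 = 378.175392 kJ m⁻²
Population F: 378.175392 × 0.2 = 75.6350784 kJ m⁻²
Population G: 75.6350784 × 0.11 = 8.319858624 kJ m⁻²

8.32 kJ m⁻²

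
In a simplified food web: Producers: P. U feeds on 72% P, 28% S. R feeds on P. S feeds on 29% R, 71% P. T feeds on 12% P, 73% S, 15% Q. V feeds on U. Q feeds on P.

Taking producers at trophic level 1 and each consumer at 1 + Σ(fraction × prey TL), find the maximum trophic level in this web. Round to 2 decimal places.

3.36

Q: 1 + 1 = 2
R: 1 + 1 = 2
S: 1 + (0.29×2 + 0.71×1) = 2.29
T: 1 + (0.12×1 + 0.73×2.29 + 0.15×2) = 3.0917
U: 1 + (0.72×1 + 0.28×2.29) = 2.3612
V: 1 + 2.3612 = 3.3612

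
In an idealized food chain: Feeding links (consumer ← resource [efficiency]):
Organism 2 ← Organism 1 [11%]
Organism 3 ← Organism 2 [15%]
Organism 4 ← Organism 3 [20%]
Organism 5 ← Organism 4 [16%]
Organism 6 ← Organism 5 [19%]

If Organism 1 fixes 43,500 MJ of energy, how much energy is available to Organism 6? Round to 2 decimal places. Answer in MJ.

Organism 2: 43500 × 0.11 = 4785 MJ
Organism 3: 4785 × 0.15 = 717.75 MJ
Organism 4: 717.75 × 0.2 = 143.55 MJ
Organism 5: 143.55 × 0.16 = 22.968 MJ
Organism 6: 22.968 × 0.19 = 4.36392 MJ

4.36 MJ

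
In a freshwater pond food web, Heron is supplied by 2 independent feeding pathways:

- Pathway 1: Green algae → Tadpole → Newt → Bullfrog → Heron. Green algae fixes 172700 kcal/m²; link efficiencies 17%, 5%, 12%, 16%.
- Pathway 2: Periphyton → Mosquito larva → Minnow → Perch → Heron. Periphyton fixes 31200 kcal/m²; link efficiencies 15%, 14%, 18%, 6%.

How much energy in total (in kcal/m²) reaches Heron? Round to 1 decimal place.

Pathway 1: 172700 × 0.17 × 0.05 × 0.12 × 0.16 = 28.18464 kcal/m²
Pathway 2: 31200 × 0.15 × 0.14 × 0.18 × 0.06 = 7.07616 kcal/m²
Total at Heron: 28.18464 + 7.07616 = 35.2608 kcal/m²

35.3 kcal/m²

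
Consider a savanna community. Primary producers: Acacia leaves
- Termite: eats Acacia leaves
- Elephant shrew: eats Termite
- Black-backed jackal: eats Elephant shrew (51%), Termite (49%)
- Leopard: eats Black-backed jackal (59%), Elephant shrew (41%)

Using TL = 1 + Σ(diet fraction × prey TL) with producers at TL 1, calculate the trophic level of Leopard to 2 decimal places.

Termite: 1 + 1 = 2
Elephant shrew: 1 + 2 = 3
Black-backed jackal: 1 + (0.51×3 + 0.49×2) = 3.51
Leopard: 1 + (0.59×3.51 + 0.41×3) = 4.3009

4.30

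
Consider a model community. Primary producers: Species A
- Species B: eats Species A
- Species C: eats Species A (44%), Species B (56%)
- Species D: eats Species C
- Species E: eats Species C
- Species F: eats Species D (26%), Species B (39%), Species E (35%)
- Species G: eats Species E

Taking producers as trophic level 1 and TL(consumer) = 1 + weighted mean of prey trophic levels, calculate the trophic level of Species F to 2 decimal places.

Species B: 1 + 1 = 2
Species C: 1 + (0.44×1 + 0.56×2) = 2.56
Species D: 1 + 2.56 = 3.56
Species E: 1 + 2.56 = 3.56
Species F: 1 + (0.26×3.56 + 0.39×2 + 0.35×3.56) = 3.9516
Species G: 1 + 3.56 = 4.56

3.95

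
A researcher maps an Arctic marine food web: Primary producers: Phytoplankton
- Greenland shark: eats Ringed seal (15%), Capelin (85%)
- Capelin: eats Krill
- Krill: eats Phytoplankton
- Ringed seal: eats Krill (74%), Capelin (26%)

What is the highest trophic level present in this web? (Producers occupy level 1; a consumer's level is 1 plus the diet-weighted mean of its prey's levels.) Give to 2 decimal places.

4.04

Krill: 1 + 1 = 2
Capelin: 1 + 2 = 3
Ringed seal: 1 + (0.74×2 + 0.26×3) = 3.26
Greenland shark: 1 + (0.15×3.26 + 0.85×3) = 4.039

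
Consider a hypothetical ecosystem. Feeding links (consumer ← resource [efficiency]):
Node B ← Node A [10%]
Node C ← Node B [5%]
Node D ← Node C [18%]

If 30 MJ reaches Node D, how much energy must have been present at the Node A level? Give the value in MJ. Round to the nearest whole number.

Cumulative transfer efficiency: 0.1 × 0.05 × 0.18 = 0.0009
Node A energy = 30 / 0.0009 = 33333 MJ

33333 MJ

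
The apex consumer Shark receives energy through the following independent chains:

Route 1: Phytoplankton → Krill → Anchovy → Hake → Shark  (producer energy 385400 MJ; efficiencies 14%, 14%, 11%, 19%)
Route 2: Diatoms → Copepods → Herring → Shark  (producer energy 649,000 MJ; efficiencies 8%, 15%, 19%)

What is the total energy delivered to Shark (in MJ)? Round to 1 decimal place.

1637.6 MJ

Route 1: 385400 × 0.14 × 0.14 × 0.11 × 0.19 = 157.875256 MJ
Route 2: 649000 × 0.08 × 0.15 × 0.19 = 1479.72 MJ
Total at Shark: 157.875256 + 1479.72 = 1637.595256 MJ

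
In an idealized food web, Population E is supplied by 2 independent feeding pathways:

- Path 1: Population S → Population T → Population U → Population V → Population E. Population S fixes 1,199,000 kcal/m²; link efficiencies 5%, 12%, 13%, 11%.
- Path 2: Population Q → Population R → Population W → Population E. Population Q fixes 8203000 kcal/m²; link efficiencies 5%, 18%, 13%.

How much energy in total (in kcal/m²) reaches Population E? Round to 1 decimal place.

9700.4 kcal/m²

Path 1: 1199000 × 0.05 × 0.12 × 0.13 × 0.11 = 102.8742 kcal/m²
Path 2: 8203000 × 0.05 × 0.18 × 0.13 = 9597.51 kcal/m²
Total at Population E: 102.8742 + 9597.51 = 9700.3842 kcal/m²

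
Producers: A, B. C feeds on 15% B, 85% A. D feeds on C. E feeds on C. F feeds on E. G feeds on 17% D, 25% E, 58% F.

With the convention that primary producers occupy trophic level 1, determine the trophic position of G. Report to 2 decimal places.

4.58

C: 1 + (0.15×1 + 0.85×1) = 2
D: 1 + 2 = 3
E: 1 + 2 = 3
F: 1 + 3 = 4
G: 1 + (0.17×3 + 0.25×3 + 0.58×4) = 4.58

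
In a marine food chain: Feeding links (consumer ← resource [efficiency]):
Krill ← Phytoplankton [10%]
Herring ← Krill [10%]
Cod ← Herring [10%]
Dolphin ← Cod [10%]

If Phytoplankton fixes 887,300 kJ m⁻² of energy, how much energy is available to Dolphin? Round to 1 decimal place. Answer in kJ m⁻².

Krill: 887300 × 0.1 = 88730 kJ m⁻²
Herring: 88730 × 0.1 = 8873 kJ m⁻²
Cod: 8873 × 0.1 = 887.3 kJ m⁻²
Dolphin: 887.3 × 0.1 = 88.73 kJ m⁻²

88.7 kJ m⁻²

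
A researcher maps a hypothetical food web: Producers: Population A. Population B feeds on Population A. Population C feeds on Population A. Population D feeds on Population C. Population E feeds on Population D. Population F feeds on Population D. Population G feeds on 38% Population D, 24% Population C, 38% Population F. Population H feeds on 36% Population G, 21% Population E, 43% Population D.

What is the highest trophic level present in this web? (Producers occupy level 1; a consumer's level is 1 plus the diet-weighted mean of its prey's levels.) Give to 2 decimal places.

4.62

Population B: 1 + 1 = 2
Population C: 1 + 1 = 2
Population D: 1 + 2 = 3
Population E: 1 + 3 = 4
Population F: 1 + 3 = 4
Population G: 1 + (0.38×3 + 0.24×2 + 0.38×4) = 4.14
Population H: 1 + (0.36×4.14 + 0.21×4 + 0.43×3) = 4.6204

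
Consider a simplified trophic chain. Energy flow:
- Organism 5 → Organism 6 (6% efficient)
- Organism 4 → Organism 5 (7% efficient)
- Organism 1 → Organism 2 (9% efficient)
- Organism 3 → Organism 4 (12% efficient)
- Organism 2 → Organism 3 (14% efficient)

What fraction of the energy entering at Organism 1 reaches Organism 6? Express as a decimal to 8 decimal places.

Product of link efficiencies: 0.09 × 0.14 × 0.12 × 0.07 × 0.06 = 0.0000063504

0.00000635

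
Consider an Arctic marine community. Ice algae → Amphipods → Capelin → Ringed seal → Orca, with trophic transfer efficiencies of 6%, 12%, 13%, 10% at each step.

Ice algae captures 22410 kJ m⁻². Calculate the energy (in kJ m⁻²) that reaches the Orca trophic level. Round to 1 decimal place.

Amphipods: 22410 × 0.06 = 1344.6 kJ m⁻²
Capelin: 1344.6 × 0.12 = 161.352 kJ m⁻²
Ringed seal: 161.352 × 0.13 = 20.97576 kJ m⁻²
Orca: 20.97576 × 0.1 = 2.097576 kJ m⁻²

2.1 kJ m⁻²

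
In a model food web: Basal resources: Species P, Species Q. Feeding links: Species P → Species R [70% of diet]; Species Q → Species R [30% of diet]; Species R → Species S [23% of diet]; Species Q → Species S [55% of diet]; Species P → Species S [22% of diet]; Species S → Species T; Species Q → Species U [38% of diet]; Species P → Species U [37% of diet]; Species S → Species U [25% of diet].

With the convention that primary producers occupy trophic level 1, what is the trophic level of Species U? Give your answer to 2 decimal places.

2.31

Species R: 1 + (0.7×1 + 0.3×1) = 2
Species S: 1 + (0.23×2 + 0.55×1 + 0.22×1) = 2.23
Species T: 1 + 2.23 = 3.23
Species U: 1 + (0.38×1 + 0.37×1 + 0.25×2.23) = 2.3075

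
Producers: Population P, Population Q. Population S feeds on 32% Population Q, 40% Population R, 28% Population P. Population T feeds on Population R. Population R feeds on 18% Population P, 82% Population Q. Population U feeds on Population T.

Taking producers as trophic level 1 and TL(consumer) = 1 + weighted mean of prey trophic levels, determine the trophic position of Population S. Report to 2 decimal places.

2.40

Population R: 1 + (0.18×1 + 0.82×1) = 2
Population S: 1 + (0.32×1 + 0.4×2 + 0.28×1) = 2.4
Population T: 1 + 2 = 3
Population U: 1 + 3 = 4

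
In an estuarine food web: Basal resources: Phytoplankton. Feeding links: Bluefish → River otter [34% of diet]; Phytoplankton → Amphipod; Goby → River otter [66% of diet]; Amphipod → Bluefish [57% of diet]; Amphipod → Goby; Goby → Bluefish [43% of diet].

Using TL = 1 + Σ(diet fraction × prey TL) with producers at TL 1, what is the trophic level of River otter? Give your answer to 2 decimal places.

4.15

Amphipod: 1 + 1 = 2
Goby: 1 + 2 = 3
Bluefish: 1 + (0.57×2 + 0.43×3) = 3.43
River otter: 1 + (0.66×3 + 0.34×3.43) = 4.1462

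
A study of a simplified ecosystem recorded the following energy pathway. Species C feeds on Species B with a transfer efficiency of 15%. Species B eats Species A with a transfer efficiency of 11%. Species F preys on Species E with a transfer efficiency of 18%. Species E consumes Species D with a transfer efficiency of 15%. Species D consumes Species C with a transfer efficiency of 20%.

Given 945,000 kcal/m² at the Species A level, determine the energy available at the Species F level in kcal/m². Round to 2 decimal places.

84.20 kcal/m²

Species B: 945000 × 0.11 = 103950 kcal/m²
Species C: 103950 × 0.15 = 15592.5 kcal/m²
Species D: 15592.5 × 0.2 = 3118.5 kcal/m²
Species E: 3118.5 × 0.15 = 467.775 kcal/m²
Species F: 467.775 × 0.18 = 84.1995 kcal/m²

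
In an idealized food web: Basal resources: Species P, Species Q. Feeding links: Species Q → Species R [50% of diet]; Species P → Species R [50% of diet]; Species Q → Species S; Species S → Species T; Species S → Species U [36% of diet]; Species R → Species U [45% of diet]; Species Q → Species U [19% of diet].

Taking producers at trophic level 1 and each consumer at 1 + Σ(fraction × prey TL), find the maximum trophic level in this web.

3

Species R: 1 + (0.5×1 + 0.5×1) = 2
Species S: 1 + 1 = 2
Species T: 1 + 2 = 3
Species U: 1 + (0.36×2 + 0.45×2 + 0.19×1) = 2.81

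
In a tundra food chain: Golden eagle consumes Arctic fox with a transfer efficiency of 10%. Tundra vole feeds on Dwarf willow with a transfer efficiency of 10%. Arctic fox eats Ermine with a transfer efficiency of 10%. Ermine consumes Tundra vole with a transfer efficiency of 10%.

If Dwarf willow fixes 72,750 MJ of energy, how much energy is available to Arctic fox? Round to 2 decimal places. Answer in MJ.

Tundra vole: 72750 × 0.1 = 7275 MJ
Ermine: 7275 × 0.1 = 727.5 MJ
Arctic fox: 727.5 × 0.1 = 72.75 MJ

72.75 MJ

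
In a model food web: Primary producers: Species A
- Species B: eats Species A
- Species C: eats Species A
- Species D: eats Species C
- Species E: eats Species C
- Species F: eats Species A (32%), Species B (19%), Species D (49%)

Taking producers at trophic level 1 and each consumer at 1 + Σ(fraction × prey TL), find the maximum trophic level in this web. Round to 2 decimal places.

Species B: 1 + 1 = 2
Species C: 1 + 1 = 2
Species D: 1 + 2 = 3
Species E: 1 + 2 = 3
Species F: 1 + (0.32×1 + 0.19×2 + 0.49×3) = 3.17

3.17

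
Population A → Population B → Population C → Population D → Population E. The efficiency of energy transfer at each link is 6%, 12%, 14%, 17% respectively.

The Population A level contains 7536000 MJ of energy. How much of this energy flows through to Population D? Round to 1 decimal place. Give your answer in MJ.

7596.3 MJ

Population B: 7536000 × 0.06 = 452160 MJ
Population C: 452160 × 0.12 = 54259.2 MJ
Population D: 54259.2 × 0.14 = 7596.288 MJ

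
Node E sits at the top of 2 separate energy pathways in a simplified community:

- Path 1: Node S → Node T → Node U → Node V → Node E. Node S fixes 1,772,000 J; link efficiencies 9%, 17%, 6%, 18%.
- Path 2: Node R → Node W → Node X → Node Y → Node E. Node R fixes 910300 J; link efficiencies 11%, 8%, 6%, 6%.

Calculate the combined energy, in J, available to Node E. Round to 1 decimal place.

Path 1: 1772000 × 0.09 × 0.17 × 0.06 × 0.18 = 292.80528 J
Path 2: 910300 × 0.11 × 0.08 × 0.06 × 0.06 = 28.838304 J
Total at Node E: 292.80528 + 28.838304 = 321.643584 J

321.6 J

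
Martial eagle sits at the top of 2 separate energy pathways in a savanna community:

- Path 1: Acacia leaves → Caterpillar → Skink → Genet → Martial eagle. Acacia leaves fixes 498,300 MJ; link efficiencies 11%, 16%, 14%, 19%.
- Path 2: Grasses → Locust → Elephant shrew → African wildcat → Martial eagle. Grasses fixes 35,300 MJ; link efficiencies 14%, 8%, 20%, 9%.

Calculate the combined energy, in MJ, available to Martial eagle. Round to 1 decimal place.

240.4 MJ

Path 1: 498300 × 0.11 × 0.16 × 0.14 × 0.19 = 233.284128 MJ
Path 2: 35300 × 0.14 × 0.08 × 0.2 × 0.09 = 7.11648 MJ
Total at Martial eagle: 233.284128 + 7.11648 = 240.400608 MJ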